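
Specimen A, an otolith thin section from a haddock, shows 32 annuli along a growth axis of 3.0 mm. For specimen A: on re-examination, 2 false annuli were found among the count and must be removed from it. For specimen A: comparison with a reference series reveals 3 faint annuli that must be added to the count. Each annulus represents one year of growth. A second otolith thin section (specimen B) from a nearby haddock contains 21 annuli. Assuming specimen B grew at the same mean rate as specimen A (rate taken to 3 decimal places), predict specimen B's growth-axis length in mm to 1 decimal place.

1.9 mm

Specimen A: adjusted count: 32 − 2 + 3 = 33 annuli.
A: 3.0 mm over 33 years gives 3.0 / 33 ≈ 0.091 mm/year.
Length of B = 0.091 × 21 = 1.9 mm.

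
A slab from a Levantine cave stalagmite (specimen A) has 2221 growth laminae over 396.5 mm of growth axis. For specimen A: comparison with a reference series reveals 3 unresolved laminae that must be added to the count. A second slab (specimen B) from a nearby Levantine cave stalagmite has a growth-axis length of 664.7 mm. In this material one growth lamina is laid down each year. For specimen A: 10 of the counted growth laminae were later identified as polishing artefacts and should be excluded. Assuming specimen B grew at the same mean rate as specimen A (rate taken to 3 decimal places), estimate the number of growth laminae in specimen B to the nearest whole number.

3713 growth laminae

Specimen A: true growth lamina count = 2221 − 10 + 3 = 2214.
A: Mean rate = 396.5 mm / 2214 years ≈ 0.179 mm per year.
Specimen B: 664.7 mm / 0.179 mm per year = 3713.41 years ≈ 3713 growth laminae.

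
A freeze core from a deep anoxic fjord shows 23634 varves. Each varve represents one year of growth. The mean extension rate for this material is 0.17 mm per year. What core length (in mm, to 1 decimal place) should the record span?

The record spans 23634 years at 0.17 mm per year.
Length ≈ 0.17 × 23634 = 4017.8 mm.

4017.8 mm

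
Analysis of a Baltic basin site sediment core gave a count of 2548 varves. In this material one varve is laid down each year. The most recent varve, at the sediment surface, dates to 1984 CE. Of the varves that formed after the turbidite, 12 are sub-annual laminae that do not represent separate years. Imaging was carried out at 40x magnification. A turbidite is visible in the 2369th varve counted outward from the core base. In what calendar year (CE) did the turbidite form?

Between varve 2369 and the sediment surface there are 2548 − 2369 = 179 varves.
Excluding 12 false varves: 179 − 12 = 167.
The varve at the sediment surface is 1984 CE, so the turbidite dates to 1984 − 167 = 1817 CE.

1817 CE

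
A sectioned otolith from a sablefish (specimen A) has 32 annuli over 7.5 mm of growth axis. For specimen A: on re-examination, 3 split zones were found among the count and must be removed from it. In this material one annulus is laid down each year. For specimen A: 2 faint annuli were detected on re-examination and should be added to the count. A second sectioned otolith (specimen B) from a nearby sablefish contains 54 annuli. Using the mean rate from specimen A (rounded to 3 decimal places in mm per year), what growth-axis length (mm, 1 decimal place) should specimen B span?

Specimen A: after corrections the count is 32 − 3 + 2 = 31 annuli.
A: 7.5 mm over 31 years gives 7.5 / 31 ≈ 0.242 mm/year.
For B, 0.242 mm/year × 54 years = 13.1 mm.

13.1 mm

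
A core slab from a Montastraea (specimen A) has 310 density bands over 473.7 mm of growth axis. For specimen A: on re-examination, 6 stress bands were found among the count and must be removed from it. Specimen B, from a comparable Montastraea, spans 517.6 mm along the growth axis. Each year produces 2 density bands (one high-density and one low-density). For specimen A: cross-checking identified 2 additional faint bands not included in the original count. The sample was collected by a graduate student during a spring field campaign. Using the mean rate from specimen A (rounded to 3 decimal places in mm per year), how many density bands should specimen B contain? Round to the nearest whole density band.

Specimen A: true density band count = 310 − 6 + 2 = 306.
Specimen A: dividing by 2 density bands per year: 306 / 2 = 153 years.
A: Mean rate = 473.7 mm / 153 years ≈ 3.096 mm/yr.
For B, 517.6 / 3.096 = 167.18 years; at 2 density bands per year that is 167.18 × 2 ≈ 334 density bands.

334 density bands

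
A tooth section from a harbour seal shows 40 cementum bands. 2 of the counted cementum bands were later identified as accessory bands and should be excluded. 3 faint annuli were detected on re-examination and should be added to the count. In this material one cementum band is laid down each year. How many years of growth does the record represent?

41 years

After corrections the count is 40 − 2 + 3 = 41 cementum bands.
One cementum band per year makes the duration 41 years.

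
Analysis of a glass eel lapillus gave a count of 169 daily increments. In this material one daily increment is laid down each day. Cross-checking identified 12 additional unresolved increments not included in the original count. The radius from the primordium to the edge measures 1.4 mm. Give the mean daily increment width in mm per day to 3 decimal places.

After corrections the count is 169 + 12 = 181 daily increments.
Mean rate = 1.4 mm / 181 days ≈ 0.008 mm per day.

0.008 mm per day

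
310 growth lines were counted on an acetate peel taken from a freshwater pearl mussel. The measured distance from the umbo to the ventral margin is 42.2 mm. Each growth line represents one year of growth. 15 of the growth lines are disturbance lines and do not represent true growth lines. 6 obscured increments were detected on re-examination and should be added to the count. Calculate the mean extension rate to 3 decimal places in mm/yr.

0.140 mm/yr

Adjusted count: 310 − 15 + 6 = 301 growth lines.
Mean rate = 42.2 mm / 301 years ≈ 0.140 mm/yr.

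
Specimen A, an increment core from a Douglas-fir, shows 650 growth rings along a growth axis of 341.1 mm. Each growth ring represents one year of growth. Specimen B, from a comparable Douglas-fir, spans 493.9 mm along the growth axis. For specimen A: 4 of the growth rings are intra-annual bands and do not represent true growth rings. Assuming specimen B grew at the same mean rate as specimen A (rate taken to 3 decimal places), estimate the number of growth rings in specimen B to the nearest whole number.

935 growth rings

Specimen A: true growth ring count = 650 − 4 = 646.
A: Mean rate = 341.1 mm / 646 years ≈ 0.528 mm/yr.
For B, 493.9 / 0.528 = 935.42 years ≈ 935 growth rings.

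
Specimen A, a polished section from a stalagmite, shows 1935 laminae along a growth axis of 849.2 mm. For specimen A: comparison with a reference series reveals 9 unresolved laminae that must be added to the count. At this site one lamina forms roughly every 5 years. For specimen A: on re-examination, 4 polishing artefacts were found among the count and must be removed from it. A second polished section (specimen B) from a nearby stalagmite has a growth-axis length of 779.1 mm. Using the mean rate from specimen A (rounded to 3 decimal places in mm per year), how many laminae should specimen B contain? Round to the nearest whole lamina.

Specimen A: correcting the raw count gives 1935 − 4 + 9 = 1940 true laminae.
Specimen A: multiplying by 5 years per lamina: 1940 × 5 = 9700 years.
A: Mean rate = 849.2 mm / 9700 years ≈ 0.088 mm per year.
Specimen B: 779.1 mm / 0.088 mm per year = 8853.41 years; at 5 years per lamina that is 8853.41 / 5 ≈ 1771 laminae.

1771 laminae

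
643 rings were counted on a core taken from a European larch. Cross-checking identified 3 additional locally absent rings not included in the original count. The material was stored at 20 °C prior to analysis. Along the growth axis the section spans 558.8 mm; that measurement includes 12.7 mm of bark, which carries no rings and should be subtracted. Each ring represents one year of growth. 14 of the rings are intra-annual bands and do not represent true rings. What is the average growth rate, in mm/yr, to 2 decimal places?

Correcting the raw count gives 643 − 14 + 3 = 632 true rings.
The growth record spans 558.8 − 12.7 = 546.1 mm.
Extension rate ≈ 546.1 / 632 = 0.86 mm/yr.

0.86 mm/yr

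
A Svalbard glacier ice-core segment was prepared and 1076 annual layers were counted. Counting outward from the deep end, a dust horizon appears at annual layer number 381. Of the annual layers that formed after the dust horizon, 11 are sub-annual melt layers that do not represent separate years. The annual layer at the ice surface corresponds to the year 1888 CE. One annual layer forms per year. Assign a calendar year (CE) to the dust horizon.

The dust horizon sits at annual layer 381 from the deep end, so 1076 − 381 = 695 annual layers formed after it.
Removing the 11 false annual layers leaves 695 − 11 = 684 true annual layers beyond the dust horizon.
1888 − 684 = 1204 CE.

1204 CE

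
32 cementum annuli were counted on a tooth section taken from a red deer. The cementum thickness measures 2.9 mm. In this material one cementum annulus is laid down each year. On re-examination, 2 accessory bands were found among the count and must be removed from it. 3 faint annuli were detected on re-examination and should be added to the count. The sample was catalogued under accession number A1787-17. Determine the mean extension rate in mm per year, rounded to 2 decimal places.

After corrections the count is 32 − 2 + 3 = 33 cementum annuli.
Mean rate = 2.9 mm / 33 years ≈ 0.09 mm per year.

0.09 mm per year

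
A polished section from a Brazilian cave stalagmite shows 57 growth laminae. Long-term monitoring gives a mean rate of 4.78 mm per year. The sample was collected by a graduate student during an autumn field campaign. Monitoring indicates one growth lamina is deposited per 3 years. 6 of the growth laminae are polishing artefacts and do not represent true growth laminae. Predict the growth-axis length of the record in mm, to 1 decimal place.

731.3 mm

True growth lamina count = 57 − 6 = 51.
Multiplying by 3 years per growth lamina: 51 × 3 = 153 years.
Predicted length = 4.78 mm/year × 153 years = 731.3 mm.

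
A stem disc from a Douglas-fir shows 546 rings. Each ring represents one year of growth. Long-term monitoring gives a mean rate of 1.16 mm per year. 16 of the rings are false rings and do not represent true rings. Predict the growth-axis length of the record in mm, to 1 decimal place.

614.8 mm

Correcting the raw count gives 546 − 16 = 530 true rings.
530 years at 1.16 mm/year gives 1.16 × 530 = 614.8 mm.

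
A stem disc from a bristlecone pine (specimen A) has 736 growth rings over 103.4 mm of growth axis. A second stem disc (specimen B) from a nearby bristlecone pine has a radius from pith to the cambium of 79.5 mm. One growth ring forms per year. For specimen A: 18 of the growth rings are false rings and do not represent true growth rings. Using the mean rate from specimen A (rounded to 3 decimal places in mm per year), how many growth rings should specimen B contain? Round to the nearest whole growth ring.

552 growth rings

Specimen A: correcting the raw count gives 736 − 18 = 718 true growth rings.
A: Mean rate = 103.4 mm / 718 years ≈ 0.144 mm/yr.
Specimen B: 79.5 mm / 0.144 mm per year = 552.08 years ≈ 552 growth rings.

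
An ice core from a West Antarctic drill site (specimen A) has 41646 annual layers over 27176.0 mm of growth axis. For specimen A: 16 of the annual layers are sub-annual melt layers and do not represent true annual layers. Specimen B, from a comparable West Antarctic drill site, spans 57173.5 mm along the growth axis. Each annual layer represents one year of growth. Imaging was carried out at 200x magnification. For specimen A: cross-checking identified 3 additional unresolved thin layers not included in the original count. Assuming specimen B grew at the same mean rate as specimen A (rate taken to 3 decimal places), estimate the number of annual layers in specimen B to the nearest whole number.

Specimen A: true annual layer count = 41646 − 16 + 3 = 41633.
A: 27176.0 mm over 41633 years gives 27176.0 / 41633 ≈ 0.653 mm per year.
For B, 57173.5 / 0.653 = 87555.13 years ≈ 87555 annual layers.

87555 annual layers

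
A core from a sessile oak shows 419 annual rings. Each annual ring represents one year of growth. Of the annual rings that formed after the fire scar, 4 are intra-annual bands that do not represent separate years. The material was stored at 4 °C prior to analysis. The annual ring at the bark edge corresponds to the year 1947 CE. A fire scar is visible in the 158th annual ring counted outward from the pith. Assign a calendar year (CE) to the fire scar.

1690 CE

419 − 158 = 261 annual rings lie beyond the fire scar toward the bark edge.
261 − 4 false = 257 true annual rings after the fire scar.
Counting back 257 years from 1947 CE places the fire scar in 1947 − 257 = 1690 CE.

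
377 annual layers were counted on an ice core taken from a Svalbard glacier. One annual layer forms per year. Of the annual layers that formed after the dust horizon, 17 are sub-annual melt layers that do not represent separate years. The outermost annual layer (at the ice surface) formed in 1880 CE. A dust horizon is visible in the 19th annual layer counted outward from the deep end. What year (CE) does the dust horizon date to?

1539 CE

377 − 19 = 358 annual layers lie beyond the dust horizon toward the ice surface.
358 − 17 false = 341 true annual layers after the dust horizon.
1880 − 341 = 1539 CE.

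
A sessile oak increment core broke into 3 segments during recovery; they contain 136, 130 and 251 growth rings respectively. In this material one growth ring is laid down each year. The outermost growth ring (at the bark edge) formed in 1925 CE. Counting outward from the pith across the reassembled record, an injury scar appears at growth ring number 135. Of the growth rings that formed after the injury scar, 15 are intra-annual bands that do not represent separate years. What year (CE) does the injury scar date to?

Total growth rings = 136 + 130 + 251 = 517.
The injury scar sits at growth ring 135 from the pith, so 517 − 135 = 382 growth rings formed after it.
Excluding 15 false growth rings: 382 − 15 = 367.
1925 − 367 = 1558 CE.

1558 CE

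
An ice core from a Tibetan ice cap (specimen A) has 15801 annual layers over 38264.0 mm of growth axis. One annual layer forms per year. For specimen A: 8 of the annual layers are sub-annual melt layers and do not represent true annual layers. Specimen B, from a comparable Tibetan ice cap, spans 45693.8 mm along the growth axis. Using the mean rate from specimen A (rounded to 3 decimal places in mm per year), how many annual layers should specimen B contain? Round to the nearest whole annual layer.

Specimen A: adjusted count: 15801 − 8 = 15793 annual layers.
A: Mean rate = 38264.0 mm / 15793 years ≈ 2.423 mm per year.
B spans 45693.8 / 2.423 = 18858.36 years ≈ 18858 annual layers.

18858 annual layers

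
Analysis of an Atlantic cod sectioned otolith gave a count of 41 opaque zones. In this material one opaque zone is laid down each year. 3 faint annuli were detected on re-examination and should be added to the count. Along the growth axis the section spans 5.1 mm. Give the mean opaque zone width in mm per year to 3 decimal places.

0.116 mm per year

After corrections the count is 41 + 3 = 44 opaque zones.
Extension rate ≈ 5.1 / 44 = 0.116 mm per year.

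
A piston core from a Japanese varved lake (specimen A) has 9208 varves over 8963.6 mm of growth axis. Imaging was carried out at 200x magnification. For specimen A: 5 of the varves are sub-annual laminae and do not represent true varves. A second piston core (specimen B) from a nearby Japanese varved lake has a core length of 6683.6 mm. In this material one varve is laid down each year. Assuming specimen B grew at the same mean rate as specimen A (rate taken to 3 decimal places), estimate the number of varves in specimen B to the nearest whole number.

Specimen A: true varve count = 9208 − 5 = 9203.
A: Extension rate ≈ 8963.6 / 9203 = 0.974 mm/yr.
For B, 6683.6 / 0.974 = 6862.01 years ≈ 6862 varves.

6862 varves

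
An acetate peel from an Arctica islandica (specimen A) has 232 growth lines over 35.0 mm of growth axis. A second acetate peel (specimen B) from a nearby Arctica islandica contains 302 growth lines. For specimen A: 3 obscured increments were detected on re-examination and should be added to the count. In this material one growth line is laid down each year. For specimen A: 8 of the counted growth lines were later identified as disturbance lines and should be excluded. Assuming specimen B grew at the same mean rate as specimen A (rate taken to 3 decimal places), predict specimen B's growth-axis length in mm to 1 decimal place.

Specimen A: correcting the raw count gives 232 − 8 + 3 = 227 true growth lines.
A: Extension rate ≈ 35.0 / 227 = 0.154 mm per year.
B's length ≈ 0.154 × 302 = 46.5 mm.

46.5 mm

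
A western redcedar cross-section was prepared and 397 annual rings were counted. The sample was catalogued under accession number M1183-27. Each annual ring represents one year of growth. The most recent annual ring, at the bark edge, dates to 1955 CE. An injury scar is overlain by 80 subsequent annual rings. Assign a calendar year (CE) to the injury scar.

1875 CE

80 annual rings post-date the injury scar.
Counting back 80 years from 1955 CE places the injury scar in 1955 − 80 = 1875 CE.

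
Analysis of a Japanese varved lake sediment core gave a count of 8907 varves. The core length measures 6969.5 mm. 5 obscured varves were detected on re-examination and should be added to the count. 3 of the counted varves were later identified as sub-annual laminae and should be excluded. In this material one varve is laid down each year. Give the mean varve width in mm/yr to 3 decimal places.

0.782 mm/yr

Adjusted count: 8907 − 3 + 5 = 8909 varves.
6969.5 mm over 8909 years gives 6969.5 / 8909 ≈ 0.782 mm/yr.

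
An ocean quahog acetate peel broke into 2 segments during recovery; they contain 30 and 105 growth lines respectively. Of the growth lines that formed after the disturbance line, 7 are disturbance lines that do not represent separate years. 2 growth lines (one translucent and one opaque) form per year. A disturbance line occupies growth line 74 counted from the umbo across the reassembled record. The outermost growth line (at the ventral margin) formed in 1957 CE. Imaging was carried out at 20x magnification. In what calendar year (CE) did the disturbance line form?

Total growth lines = 30 + 105 = 135.
The disturbance line sits at growth line 74 from the umbo, so 135 − 74 = 61 growth lines formed after it.
Removing the 7 false growth lines leaves 61 − 7 = 54 true growth lines beyond the disturbance line.
Dividing by 2 growth lines per year: 54 / 2 = 27 years.
1957 − 27 = 1930 CE.

1930 CE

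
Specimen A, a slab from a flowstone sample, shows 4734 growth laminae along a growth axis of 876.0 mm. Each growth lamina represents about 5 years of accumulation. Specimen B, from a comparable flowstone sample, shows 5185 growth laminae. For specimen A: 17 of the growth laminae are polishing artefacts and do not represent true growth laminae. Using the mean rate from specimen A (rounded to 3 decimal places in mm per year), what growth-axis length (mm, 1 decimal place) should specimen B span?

959.2 mm

Specimen A: true growth lamina count = 4734 − 17 = 4717.
Specimen A: 4717 growth laminae at 5 years each span 4717 × 5 = 23585 years.
A: Extension rate ≈ 876.0 / 23585 = 0.037 mm/year.
Specimen B: at 5 years per growth lamina, 5185 × 5 = 25925 years. B's length ≈ 0.037 × 25925 = 959.2 mm.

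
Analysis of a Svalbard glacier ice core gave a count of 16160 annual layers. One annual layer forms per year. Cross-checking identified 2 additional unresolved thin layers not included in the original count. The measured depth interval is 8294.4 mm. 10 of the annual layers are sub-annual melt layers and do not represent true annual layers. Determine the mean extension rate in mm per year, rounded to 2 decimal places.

Correcting the raw count gives 16160 − 10 + 2 = 16152 true annual layers.
Mean rate = 8294.4 mm / 16152 years ≈ 0.51 mm per year.

0.51 mm per year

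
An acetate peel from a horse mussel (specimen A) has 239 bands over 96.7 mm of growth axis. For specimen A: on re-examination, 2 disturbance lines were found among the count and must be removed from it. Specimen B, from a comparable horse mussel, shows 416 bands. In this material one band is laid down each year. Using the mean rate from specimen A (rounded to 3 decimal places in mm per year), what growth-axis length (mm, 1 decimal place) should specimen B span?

169.7 mm

Specimen A: adjusted count: 239 − 2 = 237 bands.
A: Mean rate = 96.7 mm / 237 years ≈ 0.408 mm/year.
B's length ≈ 0.408 × 416 = 169.7 mm.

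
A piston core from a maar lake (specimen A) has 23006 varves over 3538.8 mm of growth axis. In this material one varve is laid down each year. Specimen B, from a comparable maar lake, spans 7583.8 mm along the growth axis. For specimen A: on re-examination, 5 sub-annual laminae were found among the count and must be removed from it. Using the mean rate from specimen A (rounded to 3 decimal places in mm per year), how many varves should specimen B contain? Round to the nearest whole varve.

Specimen A: correcting the raw count gives 23006 − 5 = 23001 true varves.
A: Extension rate ≈ 3538.8 / 23001 = 0.154 mm/yr.
B spans 7583.8 / 0.154 = 49245.45 years ≈ 49245 varves.

49245 varves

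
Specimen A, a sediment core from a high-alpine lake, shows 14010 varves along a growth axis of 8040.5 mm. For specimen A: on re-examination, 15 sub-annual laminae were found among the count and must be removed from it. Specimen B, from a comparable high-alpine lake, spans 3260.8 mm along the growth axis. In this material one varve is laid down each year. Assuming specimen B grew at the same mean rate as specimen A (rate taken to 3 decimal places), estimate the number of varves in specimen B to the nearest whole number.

5671 varves

Specimen A: after corrections the count is 14010 − 15 = 13995 varves.
A: Extension rate ≈ 8040.5 / 13995 = 0.575 mm per year.
B spans 3260.8 / 0.575 = 5670.96 years ≈ 5671 varves.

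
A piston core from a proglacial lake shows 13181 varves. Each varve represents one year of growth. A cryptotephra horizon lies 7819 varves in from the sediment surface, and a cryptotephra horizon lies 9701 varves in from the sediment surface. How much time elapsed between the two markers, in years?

1882 years

9701 − 7819 = 1882 varves lie between the two events.
At one varve per year, 1882 years elapsed between them.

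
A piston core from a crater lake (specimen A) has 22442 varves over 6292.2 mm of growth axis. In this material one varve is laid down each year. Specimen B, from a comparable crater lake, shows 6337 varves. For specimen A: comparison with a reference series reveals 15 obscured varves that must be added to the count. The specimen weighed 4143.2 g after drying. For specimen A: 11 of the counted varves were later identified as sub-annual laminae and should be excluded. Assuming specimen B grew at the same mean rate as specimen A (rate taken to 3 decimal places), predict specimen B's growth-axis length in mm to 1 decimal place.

1774.4 mm

Specimen A: adjusted count: 22442 − 11 + 15 = 22446 varves.
A: Extension rate ≈ 6292.2 / 22446 = 0.280 mm/yr.
B's length ≈ 0.280 × 6337 = 1774.4 mm.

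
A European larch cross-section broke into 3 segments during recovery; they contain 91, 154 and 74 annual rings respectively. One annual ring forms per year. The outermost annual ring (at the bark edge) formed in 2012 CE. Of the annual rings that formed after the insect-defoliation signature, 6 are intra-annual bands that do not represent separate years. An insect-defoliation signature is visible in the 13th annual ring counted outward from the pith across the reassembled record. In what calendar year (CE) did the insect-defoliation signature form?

1712 CE

Total annual rings = 91 + 154 + 74 = 319.
Between annual ring 13 and the bark edge there are 319 − 13 = 306 annual rings.
Excluding 6 false annual rings: 306 − 6 = 300.
2012 − 300 = 1712 CE.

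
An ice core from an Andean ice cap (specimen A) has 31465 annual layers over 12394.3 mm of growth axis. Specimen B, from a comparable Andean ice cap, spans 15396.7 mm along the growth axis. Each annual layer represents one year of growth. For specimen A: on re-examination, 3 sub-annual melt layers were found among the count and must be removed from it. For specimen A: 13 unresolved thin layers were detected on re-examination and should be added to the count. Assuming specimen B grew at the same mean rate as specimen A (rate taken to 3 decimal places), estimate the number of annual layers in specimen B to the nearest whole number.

39078 annual layers

Specimen A: correcting the raw count gives 31465 − 3 + 13 = 31475 true annual layers.
A: Extension rate ≈ 12394.3 / 31475 = 0.394 mm per year.
Specimen B: 15396.7 mm / 0.394 mm per year = 39077.92 years ≈ 39078 annual layers.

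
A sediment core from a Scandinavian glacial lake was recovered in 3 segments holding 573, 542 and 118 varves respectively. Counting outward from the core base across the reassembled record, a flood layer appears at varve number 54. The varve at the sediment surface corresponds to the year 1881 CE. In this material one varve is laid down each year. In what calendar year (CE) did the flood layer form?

702 CE

Total varves = 573 + 542 + 118 = 1233.
The flood layer sits at varve 54 from the core base, so 1233 − 54 = 1179 varves formed after it.
1881 − 1179 = 702 CE.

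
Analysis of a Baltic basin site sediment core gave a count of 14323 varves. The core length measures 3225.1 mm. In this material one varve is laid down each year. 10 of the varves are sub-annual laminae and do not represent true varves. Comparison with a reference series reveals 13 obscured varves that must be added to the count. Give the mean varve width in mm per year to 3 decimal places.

True varve count = 14323 − 10 + 13 = 14326.
3225.1 mm over 14326 years gives 3225.1 / 14326 ≈ 0.225 mm per year.

0.225 mm per year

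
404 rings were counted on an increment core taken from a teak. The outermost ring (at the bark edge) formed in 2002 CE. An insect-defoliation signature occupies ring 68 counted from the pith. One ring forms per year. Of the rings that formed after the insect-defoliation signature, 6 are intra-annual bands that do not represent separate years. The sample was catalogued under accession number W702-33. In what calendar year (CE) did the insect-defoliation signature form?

1672 CE

Between ring 68 and the bark edge there are 404 − 68 = 336 rings.
Removing the 6 false rings leaves 336 − 6 = 330 true rings beyond the insect-defoliation signature.
The ring at the bark edge is 2002 CE, so the insect-defoliation signature dates to 2002 − 330 = 1672 CE.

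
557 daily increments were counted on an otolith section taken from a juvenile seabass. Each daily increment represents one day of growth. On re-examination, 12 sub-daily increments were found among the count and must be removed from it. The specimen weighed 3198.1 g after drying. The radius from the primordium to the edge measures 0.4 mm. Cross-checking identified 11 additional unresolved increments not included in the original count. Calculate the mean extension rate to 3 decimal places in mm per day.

Correcting the raw count gives 557 − 12 + 11 = 556 true daily increments.
0.4 mm over 556 days gives 0.4 / 556 ≈ 0.001 mm per day.

0.001 mm per day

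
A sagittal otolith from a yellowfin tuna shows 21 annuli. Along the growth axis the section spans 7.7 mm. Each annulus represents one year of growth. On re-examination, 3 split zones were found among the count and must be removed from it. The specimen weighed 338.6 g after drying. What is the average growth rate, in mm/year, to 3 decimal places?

0.428 mm/year

Adjusted count: 21 − 3 = 18 annuli.
Extension rate ≈ 7.7 / 18 = 0.428 mm/year.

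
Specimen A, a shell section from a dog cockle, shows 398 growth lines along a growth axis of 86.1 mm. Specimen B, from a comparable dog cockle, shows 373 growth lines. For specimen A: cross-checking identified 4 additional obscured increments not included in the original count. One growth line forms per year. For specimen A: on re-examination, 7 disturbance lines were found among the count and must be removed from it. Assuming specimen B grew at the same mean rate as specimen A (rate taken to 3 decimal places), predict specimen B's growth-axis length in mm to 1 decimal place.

81.3 mm

Specimen A: after corrections the count is 398 − 7 + 4 = 395 growth lines.
A: Extension rate ≈ 86.1 / 395 = 0.218 mm/yr.
B's length ≈ 0.218 × 373 = 81.3 mm.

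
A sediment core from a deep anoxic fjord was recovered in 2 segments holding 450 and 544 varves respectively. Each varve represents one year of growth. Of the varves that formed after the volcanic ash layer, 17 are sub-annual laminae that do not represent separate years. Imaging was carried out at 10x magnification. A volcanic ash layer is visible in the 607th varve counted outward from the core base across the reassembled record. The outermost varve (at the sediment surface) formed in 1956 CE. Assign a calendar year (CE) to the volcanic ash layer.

1586 CE

Total varves = 450 + 544 = 994.
The volcanic ash layer sits at varve 607 from the core base, so 994 − 607 = 387 varves formed after it.
Removing the 17 false varves leaves 387 − 17 = 370 true varves beyond the volcanic ash layer.
Counting back 370 years from 1956 CE places the volcanic ash layer in 1956 − 370 = 1586 CE.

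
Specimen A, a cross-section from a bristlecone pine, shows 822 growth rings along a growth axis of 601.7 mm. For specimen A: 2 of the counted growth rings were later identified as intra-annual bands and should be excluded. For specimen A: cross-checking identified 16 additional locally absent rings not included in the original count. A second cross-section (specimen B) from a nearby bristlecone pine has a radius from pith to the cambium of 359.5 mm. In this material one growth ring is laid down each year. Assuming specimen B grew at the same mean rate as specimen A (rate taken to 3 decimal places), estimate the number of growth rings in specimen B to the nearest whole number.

Specimen A: correcting the raw count gives 822 − 2 + 16 = 836 true growth rings.
A: Mean rate = 601.7 mm / 836 years ≈ 0.720 mm/year.
For B, 359.5 / 0.720 = 499.31 years ≈ 499 growth rings.

499 growth rings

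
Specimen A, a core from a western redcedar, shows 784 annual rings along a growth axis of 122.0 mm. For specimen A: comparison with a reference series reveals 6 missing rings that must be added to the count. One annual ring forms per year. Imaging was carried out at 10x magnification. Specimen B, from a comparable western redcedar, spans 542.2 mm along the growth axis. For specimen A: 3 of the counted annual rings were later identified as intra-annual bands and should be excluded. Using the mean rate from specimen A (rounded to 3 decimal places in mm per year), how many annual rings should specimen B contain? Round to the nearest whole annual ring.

3498 annual rings

Specimen A: after corrections the count is 784 − 3 + 6 = 787 annual rings.
A: Extension rate ≈ 122.0 / 787 = 0.155 mm per year.
Specimen B: 542.2 mm / 0.155 mm per year = 3498.06 years ≈ 3498 annual rings.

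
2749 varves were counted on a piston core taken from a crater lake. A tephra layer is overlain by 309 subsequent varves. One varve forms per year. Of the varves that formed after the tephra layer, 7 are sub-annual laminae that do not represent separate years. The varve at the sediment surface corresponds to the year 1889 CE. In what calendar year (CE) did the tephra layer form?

1587 CE

There are 309 varves younger than the tephra layer.
309 − 7 false = 302 true varves after the tephra layer.
The varve at the sediment surface is 1889 CE, so the tephra layer dates to 1889 − 302 = 1587 CE.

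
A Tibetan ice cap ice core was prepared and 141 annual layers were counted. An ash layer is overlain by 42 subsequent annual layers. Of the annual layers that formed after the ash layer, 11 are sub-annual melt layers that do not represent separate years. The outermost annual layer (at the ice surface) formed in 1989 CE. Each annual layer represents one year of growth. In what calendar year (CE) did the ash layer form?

1958 CE

There are 42 annual layers younger than the ash layer.
42 − 11 false = 31 true annual layers after the ash layer.
The annual layer at the ice surface is 1989 CE, so the ash layer dates to 1989 − 31 = 1958 CE.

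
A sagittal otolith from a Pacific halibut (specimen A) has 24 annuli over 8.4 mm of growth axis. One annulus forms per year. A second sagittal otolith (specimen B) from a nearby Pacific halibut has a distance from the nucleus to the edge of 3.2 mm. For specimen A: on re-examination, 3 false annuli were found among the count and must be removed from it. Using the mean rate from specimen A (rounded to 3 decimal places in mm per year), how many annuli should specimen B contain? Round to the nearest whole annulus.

Specimen A: adjusted count: 24 − 3 = 21 annuli.
A: Extension rate ≈ 8.4 / 21 = 0.400 mm/yr.
B spans 3.2 / 0.400 = 8.00 years ≈ 8 annuli.

8 annuli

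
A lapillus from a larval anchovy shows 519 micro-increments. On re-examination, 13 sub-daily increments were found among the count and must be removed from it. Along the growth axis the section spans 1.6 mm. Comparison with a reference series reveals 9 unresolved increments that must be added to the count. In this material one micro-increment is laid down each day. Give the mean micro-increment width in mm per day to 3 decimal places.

0.003 mm per day

Adjusted count: 519 − 13 + 9 = 515 micro-increments.
Extension rate ≈ 1.6 / 515 = 0.003 mm per day.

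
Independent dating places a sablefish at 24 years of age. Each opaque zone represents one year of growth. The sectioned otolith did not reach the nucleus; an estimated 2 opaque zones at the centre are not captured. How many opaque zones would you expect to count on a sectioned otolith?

Expected opaque zones over 24 years: 24.
Less the 2 uncaptured opaque zones: 24 − 2 = 22.

22 opaque zones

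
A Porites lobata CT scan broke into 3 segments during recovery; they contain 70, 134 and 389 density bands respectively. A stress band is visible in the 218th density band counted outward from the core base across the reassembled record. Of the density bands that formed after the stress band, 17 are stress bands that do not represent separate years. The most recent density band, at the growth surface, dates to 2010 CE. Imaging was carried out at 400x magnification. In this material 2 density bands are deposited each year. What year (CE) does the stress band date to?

Total density bands = 70 + 134 + 389 = 593.
The stress band sits at density band 218 from the core base, so 593 − 218 = 375 density bands formed after it.
Removing the 17 false density bands leaves 375 − 17 = 358 true density bands beyond the stress band.
Dividing by 2 density bands per year: 358 / 2 = 179 years.
2010 − 179 = 1831 CE.

1831 CE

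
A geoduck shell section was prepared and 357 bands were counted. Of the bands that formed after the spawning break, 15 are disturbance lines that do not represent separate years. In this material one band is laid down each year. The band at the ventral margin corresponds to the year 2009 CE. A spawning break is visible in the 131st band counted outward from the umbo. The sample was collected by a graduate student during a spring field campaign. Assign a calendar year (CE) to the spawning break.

1798 CE

The spawning break sits at band 131 from the umbo, so 357 − 131 = 226 bands formed after it.
226 − 15 false = 211 true bands after the spawning break.
Counting back 211 years from 2009 CE places the spawning break in 2009 − 211 = 1798 CE.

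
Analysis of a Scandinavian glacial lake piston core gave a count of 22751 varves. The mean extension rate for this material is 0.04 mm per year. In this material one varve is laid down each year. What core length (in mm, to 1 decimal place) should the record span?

The record spans 22751 years at 0.04 mm per year.
Predicted length = 0.04 mm/year × 22751 years = 910.0 mm.

910.0 mm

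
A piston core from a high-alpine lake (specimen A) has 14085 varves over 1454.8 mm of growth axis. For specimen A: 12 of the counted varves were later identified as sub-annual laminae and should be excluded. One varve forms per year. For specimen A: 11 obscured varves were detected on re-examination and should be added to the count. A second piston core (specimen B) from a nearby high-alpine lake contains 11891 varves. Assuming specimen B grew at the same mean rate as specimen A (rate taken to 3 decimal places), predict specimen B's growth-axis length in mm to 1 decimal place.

Specimen A: true varve count = 14085 − 12 + 11 = 14084.
A: Mean rate = 1454.8 mm / 14084 years ≈ 0.103 mm/year.
B's length ≈ 0.103 × 11891 = 1224.8 mm.

1224.8 mm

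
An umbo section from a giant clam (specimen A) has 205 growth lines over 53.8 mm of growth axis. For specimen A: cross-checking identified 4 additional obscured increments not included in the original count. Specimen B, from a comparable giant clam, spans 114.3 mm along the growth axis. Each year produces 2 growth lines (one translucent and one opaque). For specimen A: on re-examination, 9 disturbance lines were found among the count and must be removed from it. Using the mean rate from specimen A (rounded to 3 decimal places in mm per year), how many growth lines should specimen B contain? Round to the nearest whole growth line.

425 growth lines

Specimen A: true growth line count = 205 − 9 + 4 = 200.
Specimen A: with 2 growth lines per year, 200 / 2 = 100 years.
A: Extension rate ≈ 53.8 / 100 = 0.538 mm/yr.
B spans 114.3 / 0.538 = 212.45 years; at 2 growth lines per year that is 212.45 × 2 ≈ 425 growth lines.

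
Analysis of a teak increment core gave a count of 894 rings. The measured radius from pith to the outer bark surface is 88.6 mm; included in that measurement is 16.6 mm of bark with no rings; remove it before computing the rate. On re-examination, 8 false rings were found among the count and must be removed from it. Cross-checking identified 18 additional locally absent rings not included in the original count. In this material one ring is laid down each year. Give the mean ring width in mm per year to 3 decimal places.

After corrections the count is 894 − 8 + 18 = 904 rings.
Removing the 16.6 mm offcut leaves 88.6 − 16.6 = 72.0 mm.
72.0 mm over 904 years gives 72.0 / 904 ≈ 0.080 mm per year.

0.080 mm per year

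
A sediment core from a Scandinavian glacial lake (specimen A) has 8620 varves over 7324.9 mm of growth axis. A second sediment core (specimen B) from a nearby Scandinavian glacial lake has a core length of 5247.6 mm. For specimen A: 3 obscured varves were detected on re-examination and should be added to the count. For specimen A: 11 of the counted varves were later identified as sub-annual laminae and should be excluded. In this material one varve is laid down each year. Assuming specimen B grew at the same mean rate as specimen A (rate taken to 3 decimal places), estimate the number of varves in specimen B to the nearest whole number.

6166 varves

Specimen A: true varve count = 8620 − 11 + 3 = 8612.
A: 7324.9 mm over 8612 years gives 7324.9 / 8612 ≈ 0.851 mm per year.
Specimen B: 5247.6 mm / 0.851 mm per year = 6166.39 years ≈ 6166 varves.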